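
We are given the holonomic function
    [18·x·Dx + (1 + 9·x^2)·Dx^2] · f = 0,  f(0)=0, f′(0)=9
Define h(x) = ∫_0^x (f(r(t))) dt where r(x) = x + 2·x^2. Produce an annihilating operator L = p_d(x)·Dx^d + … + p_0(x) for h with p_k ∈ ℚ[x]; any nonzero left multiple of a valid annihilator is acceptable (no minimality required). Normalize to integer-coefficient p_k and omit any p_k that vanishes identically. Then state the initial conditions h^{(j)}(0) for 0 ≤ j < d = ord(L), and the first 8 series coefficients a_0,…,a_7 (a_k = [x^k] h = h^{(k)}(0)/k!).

f: a_k = 0, 9, 0, -27, 0, 729/5, 0, -6561/7, …
Substitute x→r, Dx→(1/r')Dx; clear ⇒ L₀.
h=∫h₀ ⇒ L = L₀·Dx.
L = (-4 + 18·x + 144·x^2 + 432·x^3 + 432·x^4)·Dx^2 + (1 + 4·x + 9·x^2 + 72·x^3 + 180·x^4 + 144·x^5)·Dx^3  (order 3).
h: a_k = 0, 0, 9/2, 6, -27/4, -162/5, -297/10, 1242/7, …
ICs: h(0) = 0, h′(0) = 0, h′′(0) = 9.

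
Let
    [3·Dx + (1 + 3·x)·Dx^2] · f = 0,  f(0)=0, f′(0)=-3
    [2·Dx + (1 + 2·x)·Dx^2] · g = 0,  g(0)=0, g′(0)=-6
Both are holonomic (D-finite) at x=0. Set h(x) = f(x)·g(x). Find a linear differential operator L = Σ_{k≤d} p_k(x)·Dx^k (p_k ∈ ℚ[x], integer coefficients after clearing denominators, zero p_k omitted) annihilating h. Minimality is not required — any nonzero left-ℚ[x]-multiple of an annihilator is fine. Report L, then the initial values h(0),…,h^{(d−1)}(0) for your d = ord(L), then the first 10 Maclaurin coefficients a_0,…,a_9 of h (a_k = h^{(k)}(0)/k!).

f: a_k = 0, -3, 9/2, -9, 81/4, -243/5, 243/2, -2187/7, 6561/8, -2187, …
g: a_k = 0, -6, 6, -8, 12, -96/5, 32, -384/7, 96, -512/3, …
L₀ := L_f ⊗_s L_g (sym. prod.), ord ≤ 4.
L = (156 + 720·x + 864·x^2)·Dx + (310 + 2244·x + 5400·x^2 + 4320·x^3)·Dx^2 + (88 + 860·x + 3132·x^2 + 5040·x^3 + 3024·x^4)·Dx^3 + (5 + 62·x + 305·x^2 + 744·x^3 + 900·x^4 + 432·x^5)·Dx^4  (order 4).
h: a_k = 0, 0, 18, -45, 105, -495/2, 5967/10, -1473, 130086/35, -267741/28, …
ICs: h(0) = 0, h′(0) = 0, h′′(0) = 36, h′′′(0) = -270.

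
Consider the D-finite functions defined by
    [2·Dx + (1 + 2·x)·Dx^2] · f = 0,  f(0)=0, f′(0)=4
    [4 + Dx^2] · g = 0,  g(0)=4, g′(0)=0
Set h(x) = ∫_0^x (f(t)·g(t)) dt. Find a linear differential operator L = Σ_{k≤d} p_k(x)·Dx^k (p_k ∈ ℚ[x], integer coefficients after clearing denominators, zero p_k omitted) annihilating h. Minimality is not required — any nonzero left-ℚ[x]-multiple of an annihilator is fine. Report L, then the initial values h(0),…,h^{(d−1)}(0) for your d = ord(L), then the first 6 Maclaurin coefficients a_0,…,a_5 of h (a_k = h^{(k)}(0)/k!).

f: a_k = 0, 4, -4, 16/3, -8, 64/5, …
g: a_k = 4, 0, -8, 0, 8/3, 0, …
L₀ := L_f ⊗_s L_g (sym. prod.), ord ≤ 4.
h=∫₀ˣh₀: take L = L₀·Dx.
L = (-48 + 192·x + 1216·x^2 + 2048·x^3 + 1024·x^4)·Dx + (32 + 320·x + 768·x^2 + 512·x^3)·Dx^2 + (160·x + 672·x^2 + 1024·x^3 + 512·x^4)·Dx^3 + (8 + 80·x + 192·x^2 + 128·x^3)·Dx^4 + (3 + 28·x + 92·x^2 + 128·x^3 + 64·x^4)·Dx^5  (order 5).
h: a_k = 0, 0, 8, -16/3, -8/3, 0, …
ICs: h(0) = 0, h′(0) = 0, h′′(0) = 16, h′′′(0) = -32, h′′′′(0) = -64.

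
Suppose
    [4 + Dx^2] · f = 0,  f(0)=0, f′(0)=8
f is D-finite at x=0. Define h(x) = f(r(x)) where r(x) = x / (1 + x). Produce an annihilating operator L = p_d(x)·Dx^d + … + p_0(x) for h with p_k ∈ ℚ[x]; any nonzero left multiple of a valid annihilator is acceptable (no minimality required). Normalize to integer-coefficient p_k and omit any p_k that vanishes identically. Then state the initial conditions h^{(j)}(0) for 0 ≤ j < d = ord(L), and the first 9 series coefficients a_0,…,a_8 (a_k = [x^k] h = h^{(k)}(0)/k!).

f: a_k = 0, 8, 0, -16/3, 0, 16/15, 0, -32/315, 0, …
h₀=f(r): pull back L_f along r ⇒ L₀.
L = 4 + (2 + 6·x + 6·x^2 + 2·x^3)·Dx + (1 + 4·x + 6·x^2 + 4·x^3 + x^4)·Dx^2  (order 2).
h: a_k = 0, 8, -8, 8/3, 8, -344/15, 40, -17672/315, 3032/45, …
ICs: h(0) = 0, h′(0) = 8.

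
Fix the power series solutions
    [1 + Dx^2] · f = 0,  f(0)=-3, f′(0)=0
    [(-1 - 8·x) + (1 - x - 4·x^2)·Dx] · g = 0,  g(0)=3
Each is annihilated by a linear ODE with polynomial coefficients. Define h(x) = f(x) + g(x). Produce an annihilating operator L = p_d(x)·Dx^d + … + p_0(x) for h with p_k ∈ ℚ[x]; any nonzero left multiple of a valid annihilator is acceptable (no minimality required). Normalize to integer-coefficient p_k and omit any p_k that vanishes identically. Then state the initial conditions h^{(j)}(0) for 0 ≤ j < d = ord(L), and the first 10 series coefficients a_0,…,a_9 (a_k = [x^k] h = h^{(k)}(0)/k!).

L = (-55 - 486·x - 553·x^2 - 1488·x^3 - 80·x^4 - 128·x^5) + (11 + 11·x + 23·x^2 - 169·x^3 - 348·x^4 - 48·x^5 - 64·x^6)·Dx + (-55 - 486·x - 553·x^2 - 1488·x^3 - 80·x^4 - 128·x^5)·Dx^2 + (11 + 11·x + 23·x^2 - 169·x^3 - 348·x^4 - 48·x^5 - 64·x^6)·Dx^3  (order 3).
h: a_k = 0, 3, 33/2, 27, 695/8, 195, 130321/240, 1323, 46972799/13440, 8787, …
ICs: h(0) = 0, h′(0) = 3, h′′(0) = 33.

f: a_k = -3, 0, 3/2, 0, -1/8, 0, 1/240, 0, -1/13440, 0, …
g: a_k = 3, 3, 15, 27, 87, 195, 543, 1323, 3495, 8787, …
L₀ := lclm(L_f,L_g); ord L₀ ≤ 2+1.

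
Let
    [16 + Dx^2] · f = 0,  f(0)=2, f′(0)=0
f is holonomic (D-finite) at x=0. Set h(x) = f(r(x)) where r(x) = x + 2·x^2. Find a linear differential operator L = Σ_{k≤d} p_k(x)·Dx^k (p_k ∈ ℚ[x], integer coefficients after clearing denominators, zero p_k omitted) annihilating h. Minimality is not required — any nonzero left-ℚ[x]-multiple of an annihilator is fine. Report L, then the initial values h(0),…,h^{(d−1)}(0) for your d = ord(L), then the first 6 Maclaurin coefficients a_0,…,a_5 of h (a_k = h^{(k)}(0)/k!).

f: a_k = 2, 0, -16, 0, 64/3, 0, …
f∘r: x↦r, Dx↦Dx/r' in L_f ⇒ L₀.
L = (16 + 192·x + 768·x^2 + 1024·x^3) - 4·Dx + (1 + 4·x)·Dx^2  (order 2).
h: a_k = 2, 0, -16, -64, -128/3, 512/3, …
ICs: h(0) = 2, h′(0) = 0.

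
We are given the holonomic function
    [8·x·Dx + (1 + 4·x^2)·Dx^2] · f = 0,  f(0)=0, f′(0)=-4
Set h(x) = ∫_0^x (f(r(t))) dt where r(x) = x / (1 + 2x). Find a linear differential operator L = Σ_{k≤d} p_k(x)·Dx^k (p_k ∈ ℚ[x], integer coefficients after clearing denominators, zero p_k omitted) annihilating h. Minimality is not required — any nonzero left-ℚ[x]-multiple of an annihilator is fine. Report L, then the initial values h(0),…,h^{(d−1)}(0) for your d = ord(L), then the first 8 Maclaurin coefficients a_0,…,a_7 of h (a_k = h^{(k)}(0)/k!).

f: a_k = 0, -4, 0, 16/3, 0, -64/5, 0, 256/7, …
h₀=f(r): pull back L_f along r ⇒ L₀.
h=∫₀ˣh₀: take L = L₀·Dx.
L = (4 + 16·x)·Dx^2 + (1 + 4·x + 8·x^2)·Dx^3  (order 3).
h: a_k = 0, 0, -2, 8/3, -8/3, 0, 128/15, -512/21, …
ICs: h(0) = 0, h′(0) = 0, h′′(0) = -4.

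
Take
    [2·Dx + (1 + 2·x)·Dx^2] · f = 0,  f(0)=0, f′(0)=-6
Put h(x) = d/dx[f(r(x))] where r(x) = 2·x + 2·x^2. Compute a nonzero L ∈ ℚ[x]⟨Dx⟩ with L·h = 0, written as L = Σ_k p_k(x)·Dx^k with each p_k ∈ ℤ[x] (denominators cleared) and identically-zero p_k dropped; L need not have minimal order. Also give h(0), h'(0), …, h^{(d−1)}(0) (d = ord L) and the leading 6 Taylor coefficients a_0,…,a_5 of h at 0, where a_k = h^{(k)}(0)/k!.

L = 2 + (1 + 2·x)·Dx  (order 1).
h: a_k = -12, 24, -48, 96, -192, 384, …
ICs: h(0) = -12.

f: a_k = 0, -6, 6, -8, 12, -96/5, …
L₀ from L_f via x↦r, Dx↦r'^{-1}Dx.
h=h₀': d/dx-closure on L₀ ⇒ L.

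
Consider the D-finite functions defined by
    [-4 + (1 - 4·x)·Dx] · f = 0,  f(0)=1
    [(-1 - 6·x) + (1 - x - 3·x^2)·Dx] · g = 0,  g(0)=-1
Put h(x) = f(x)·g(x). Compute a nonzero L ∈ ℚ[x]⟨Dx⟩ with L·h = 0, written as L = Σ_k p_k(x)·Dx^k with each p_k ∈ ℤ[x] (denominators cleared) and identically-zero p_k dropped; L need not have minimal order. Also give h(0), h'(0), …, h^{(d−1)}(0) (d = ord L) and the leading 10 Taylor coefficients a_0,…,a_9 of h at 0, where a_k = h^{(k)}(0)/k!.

L = (-5 + 2·x + 36·x^2) + (1 - 5·x + x^2 + 12·x^3)·Dx  (order 1).
h: a_k = -1, -5, -24, -103, -431, -1764, -7153, -28829, -115824, -464455, …
ICs: h(0) = -1.

f: a_k = 1, 4, 16, 64, 256, 1024, 4096, 16384, 65536, 262144, …
g: a_k = -1, -1, -4, -7, -19, -40, -97, -217, -508, -1159, …
f·g: L₀ = L_f ⊗_s L_g, ord ≤ 1·1.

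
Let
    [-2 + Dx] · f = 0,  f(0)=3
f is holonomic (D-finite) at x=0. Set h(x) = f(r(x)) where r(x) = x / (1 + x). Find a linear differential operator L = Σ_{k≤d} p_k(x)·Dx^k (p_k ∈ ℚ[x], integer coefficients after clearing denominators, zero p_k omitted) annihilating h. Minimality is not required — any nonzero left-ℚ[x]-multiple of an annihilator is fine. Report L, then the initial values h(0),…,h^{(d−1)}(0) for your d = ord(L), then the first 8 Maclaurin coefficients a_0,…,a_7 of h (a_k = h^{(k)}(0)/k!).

f: a_k = 3, 6, 6, 4, 2, 4/5, 4/15, 8/105, …
Substitute x→r, Dx→(1/r')Dx; clear ⇒ L₀.
L = -2 + (1 + 2·x + x^2)·Dx  (order 1).
h: a_k = 3, 6, 0, -2, 2, -6/5, 4/15, 10/21, …
ICs: h(0) = 3.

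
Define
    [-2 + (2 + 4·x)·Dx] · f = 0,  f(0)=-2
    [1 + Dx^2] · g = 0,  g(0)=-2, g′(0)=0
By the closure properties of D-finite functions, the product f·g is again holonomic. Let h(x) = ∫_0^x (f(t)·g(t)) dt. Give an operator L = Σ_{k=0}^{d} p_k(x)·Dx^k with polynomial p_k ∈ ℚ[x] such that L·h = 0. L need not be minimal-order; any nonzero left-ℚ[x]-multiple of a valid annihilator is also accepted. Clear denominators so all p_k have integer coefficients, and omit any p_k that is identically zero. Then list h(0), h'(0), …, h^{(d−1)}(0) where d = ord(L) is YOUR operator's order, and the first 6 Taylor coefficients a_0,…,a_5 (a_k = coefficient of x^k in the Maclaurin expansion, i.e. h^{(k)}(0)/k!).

f: a_k = -2, -2, 1, -1, 5/4, -7/4, …
g: a_k = -2, 0, 1, 0, -1/12, 0, …
h₀=f·g: eliminate ⇒ L₀, order ≤ 1·2.
h=∫h₀ ⇒ L = L₀·Dx.
L = (4 + 4·x + 4·x^2)·Dx + (-2 - 4·x)·Dx^2 + (1 + 4·x + 4·x^2)·Dx^3  (order 3).
h: a_k = 0, 4, 2, -4/3, 0, -4/15, …
ICs: h(0) = 0, h′(0) = 4, h′′(0) = 4.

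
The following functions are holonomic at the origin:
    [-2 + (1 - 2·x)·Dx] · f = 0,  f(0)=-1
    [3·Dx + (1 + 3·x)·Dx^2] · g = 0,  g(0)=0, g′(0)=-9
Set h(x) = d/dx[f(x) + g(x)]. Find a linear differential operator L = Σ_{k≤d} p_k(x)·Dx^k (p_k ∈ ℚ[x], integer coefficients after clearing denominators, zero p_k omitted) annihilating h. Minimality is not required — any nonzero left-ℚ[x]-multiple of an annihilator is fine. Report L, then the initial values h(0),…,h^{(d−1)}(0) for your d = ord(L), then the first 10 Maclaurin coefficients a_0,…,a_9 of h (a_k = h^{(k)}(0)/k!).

L = (144 + 72·x) + (6 + 216·x + 144·x^2)·Dx + (-7 - 13·x + 36·x^2 + 36·x^3)·Dx^2  (order 2).
h: a_k = -11, 19, -105, 179, -889, 1803, -7457, 17635, -63657, 166907, …
ICs: h(0) = -11, h′(0) = 19.

f: a_k = -1, -2, -4, -8, -16, -32, -64, -128, -256, -512, …
g: a_k = 0, -9, 27/2, -27, 243/4, -729/5, 729/2, -6561/7, 19683/8, -6561, …
h₀=f+g: left-lcm gives L₀, ord ≤ 3.
Derive L from L₀ (diff closure).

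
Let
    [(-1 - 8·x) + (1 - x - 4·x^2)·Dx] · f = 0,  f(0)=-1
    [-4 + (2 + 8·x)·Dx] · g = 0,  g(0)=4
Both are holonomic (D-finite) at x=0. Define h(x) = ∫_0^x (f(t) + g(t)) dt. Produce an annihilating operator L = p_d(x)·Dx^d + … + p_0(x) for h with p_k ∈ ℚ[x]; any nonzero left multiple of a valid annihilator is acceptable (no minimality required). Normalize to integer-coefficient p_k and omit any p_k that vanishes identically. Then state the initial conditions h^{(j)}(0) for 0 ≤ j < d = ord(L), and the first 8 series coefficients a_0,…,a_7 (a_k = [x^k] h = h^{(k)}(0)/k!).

f: a_k = -1, -1, -5, -9, -29, -65, -181, -441, …
g: a_k = 4, 8, -8, 16, -40, 112, -336, 1056, …
f+g: L₀ = lclm(L_f,L_g), ord ≤ 1+1.
∫: right-multiply L₀ by Dx.
L = (-24 - 156·x - 336·x^2 - 640·x^3)·Dx + (14 + 96·x + 420·x^2 + 1184·x^3 + 1600·x^4)·Dx^2 + (1 - 11·x - 90·x^2 - 24·x^3 + 544·x^4 + 640·x^5)·Dx^3  (order 3).
h: a_k = 0, 3, 7/2, -13/3, 7/4, -69/5, 47/6, -517/7, …
ICs: h(0) = 0, h′(0) = 3, h′′(0) = 7.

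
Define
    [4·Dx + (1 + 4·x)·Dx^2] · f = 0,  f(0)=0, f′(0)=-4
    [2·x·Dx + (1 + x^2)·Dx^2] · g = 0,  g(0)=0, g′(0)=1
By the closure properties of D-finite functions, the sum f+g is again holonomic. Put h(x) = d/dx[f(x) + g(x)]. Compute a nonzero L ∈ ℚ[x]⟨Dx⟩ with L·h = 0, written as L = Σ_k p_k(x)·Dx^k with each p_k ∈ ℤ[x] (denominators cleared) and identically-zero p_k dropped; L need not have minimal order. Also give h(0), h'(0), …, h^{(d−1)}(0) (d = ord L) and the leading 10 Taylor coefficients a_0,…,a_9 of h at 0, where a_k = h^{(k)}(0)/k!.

L = (-4 - 48·x + 12·x^2 + 16·x^3) + (-17 - 8·x - 45·x^2 + 24·x^3 + 32·x^4)·Dx + (-2 - 7·x + 4·x^2 + x^3 + 6·x^4 + 8·x^5)·Dx^2  (order 2).
h: a_k = -3, 16, -65, 256, -1023, 4096, -16385, 65536, -262143, 1048576, …
ICs: h(0) = -3, h′(0) = 16.

f: a_k = 0, -4, 8, -64/3, 64, -1024/5, 2048/3, -16384/7, 8192, -262144/9, …
g: a_k = 0, 1, 0, -1/3, 0, 1/5, 0, -1/7, 0, 1/9, …
f+g: L₀ = lclm(L_f,L_g), ord ≤ 2+2.
h₀' ⇒ L via d/dx closure of L₀.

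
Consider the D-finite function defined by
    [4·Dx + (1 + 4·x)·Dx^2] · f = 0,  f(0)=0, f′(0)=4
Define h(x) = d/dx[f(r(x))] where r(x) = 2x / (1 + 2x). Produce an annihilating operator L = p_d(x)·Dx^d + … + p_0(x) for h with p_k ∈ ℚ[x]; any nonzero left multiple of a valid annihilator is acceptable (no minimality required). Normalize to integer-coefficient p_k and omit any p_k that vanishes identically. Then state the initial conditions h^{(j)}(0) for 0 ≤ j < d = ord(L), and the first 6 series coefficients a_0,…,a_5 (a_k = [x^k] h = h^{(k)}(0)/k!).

f: a_k = 0, 4, -8, 64/3, -64, 1024/5, …
h₀=f(r): pull back L_f along r ⇒ L₀.
h=h₀': d/dx-closure on L₀ ⇒ L.
L = (12 + 40·x) + (1 + 12·x + 20·x^2)·Dx  (order 1).
h: a_k = 8, -96, 992, -9984, 99968, -999936, …
ICs: h(0) = 8.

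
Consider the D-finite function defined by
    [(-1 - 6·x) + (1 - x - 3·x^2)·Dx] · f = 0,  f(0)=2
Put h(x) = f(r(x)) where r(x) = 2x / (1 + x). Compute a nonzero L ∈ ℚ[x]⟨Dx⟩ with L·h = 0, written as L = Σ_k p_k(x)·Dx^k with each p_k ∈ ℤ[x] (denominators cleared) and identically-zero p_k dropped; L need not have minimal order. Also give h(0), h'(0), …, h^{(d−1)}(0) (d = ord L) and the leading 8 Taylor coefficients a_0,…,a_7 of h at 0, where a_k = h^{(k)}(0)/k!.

f: a_k = 2, 2, 8, 14, 38, 80, 194, 434, …
h₀=f(r): pull back L_f along r ⇒ L₀.
L = (2 + 26·x) + (-1 - x + 13·x^2 + 13·x^3)·Dx  (order 1).
h: a_k = 2, 4, 28, 52, 364, 676, 4732, 8788, …
ICs: h(0) = 2.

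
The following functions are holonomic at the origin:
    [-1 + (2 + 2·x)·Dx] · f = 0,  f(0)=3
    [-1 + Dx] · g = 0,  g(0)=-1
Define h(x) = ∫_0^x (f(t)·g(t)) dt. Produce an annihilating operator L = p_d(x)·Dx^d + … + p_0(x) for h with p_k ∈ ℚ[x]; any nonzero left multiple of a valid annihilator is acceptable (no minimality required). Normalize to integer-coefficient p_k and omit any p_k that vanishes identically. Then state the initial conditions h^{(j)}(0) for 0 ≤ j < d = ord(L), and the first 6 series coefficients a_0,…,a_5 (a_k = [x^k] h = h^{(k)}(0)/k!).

L = (-3 - 2·x)·Dx + (2 + 2·x)·Dx^2  (order 2).
h: a_k = 0, -3, -9/4, -7/8, -17/64, -33/640, …
ICs: h(0) = 0, h′(0) = -3.

f: a_k = 3, 3/2, -3/8, 3/16, -15/128, 21/256, …
g: a_k = -1, -1, -1/2, -1/6, -1/24, -1/120, …
f·g: L₀ = L_f ⊗_s L_g, ord ≤ 1·1.
∫: right-multiply L₀ by Dx.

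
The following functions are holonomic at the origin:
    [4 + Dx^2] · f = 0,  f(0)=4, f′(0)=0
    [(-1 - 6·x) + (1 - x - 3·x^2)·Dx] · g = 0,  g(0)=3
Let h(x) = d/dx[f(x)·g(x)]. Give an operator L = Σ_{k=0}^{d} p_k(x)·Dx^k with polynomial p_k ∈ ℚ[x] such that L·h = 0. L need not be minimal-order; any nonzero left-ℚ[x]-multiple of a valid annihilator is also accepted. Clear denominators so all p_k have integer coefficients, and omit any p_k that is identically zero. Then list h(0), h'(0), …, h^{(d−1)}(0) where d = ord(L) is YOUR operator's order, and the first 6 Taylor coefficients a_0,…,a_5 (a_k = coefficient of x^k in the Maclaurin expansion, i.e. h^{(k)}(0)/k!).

L = (10 - 16·x - 40·x^2 + 48·x^3 + 72·x^4) + (5 + 34·x + 36·x^2 + 72·x^3)·Dx + (-1 - x - x^2 + 12·x^3 + 18·x^4)·Dx^2  (order 2).
h: a_k = 12, 48, 180, 560, 1600, 22168/5, …
ICs: h(0) = 12, h′(0) = 48.

f: a_k = 4, 0, -8, 0, 8/3, 0, …
g: a_k = 3, 3, 12, 21, 57, 120, …
h₀=f·g: eliminate ⇒ L₀, order ≤ 2·1.
Derive L from L₀ (diff closure).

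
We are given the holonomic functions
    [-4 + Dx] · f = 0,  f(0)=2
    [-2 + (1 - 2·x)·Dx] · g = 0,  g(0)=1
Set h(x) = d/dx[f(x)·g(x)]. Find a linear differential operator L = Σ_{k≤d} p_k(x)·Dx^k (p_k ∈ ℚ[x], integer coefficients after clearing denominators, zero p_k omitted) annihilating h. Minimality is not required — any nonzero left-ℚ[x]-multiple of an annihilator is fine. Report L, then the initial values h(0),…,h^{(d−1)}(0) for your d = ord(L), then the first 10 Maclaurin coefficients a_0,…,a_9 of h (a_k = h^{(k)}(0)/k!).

L = (20 - 48·x + 32·x^2) + (-3 + 10·x - 8·x^2)·Dx  (order 1).
h: a_k = 12, 80, 304, 896, 6976/3, 84736/15, 39680/3, 9531392/315, 21449728/315, 143003648/945, …
ICs: h(0) = 12.

f: a_k = 2, 8, 16, 64/3, 64/3, 256/15, 512/45, 2048/315, 1024/315, 4096/2835, …
g: a_k = 1, 2, 4, 8, 16, 32, 64, 128, 256, 512, …
h₀=f·g: eliminate ⇒ L₀, order ≤ 1·1.
h=h₀': d/dx-closure on L₀ ⇒ L.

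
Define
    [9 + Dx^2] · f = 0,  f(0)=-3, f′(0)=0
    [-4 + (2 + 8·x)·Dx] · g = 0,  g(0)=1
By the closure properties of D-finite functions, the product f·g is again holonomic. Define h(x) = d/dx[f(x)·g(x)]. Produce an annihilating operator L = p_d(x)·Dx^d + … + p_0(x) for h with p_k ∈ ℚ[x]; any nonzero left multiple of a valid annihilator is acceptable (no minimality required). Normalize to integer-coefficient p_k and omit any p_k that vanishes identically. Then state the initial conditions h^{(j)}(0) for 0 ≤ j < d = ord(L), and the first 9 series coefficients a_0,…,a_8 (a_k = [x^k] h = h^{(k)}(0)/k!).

L = (131 + 1392·x + 4512·x^2 + 6912·x^3 + 6912·x^4) + (4 - 80·x - 576·x^2 - 768·x^3)·Dx + (7 + 80·x + 352·x^2 + 768·x^3 + 768·x^4)·Dx^2  (order 2).
h: a_k = -6, 39, 45, -57/2, -1005/4, 33669/40, -125559/40, 6875397/560, -106612659/2240, …
ICs: h(0) = -6, h′(0) = 39.

f: a_k = -3, 0, 27/2, 0, -81/8, 0, 243/80, 0, -2187/4480, …
g: a_k = 1, 2, -2, 4, -10, 28, -84, 264, -858, …
f·g: L₀ = L_f ⊗_s L_g, ord ≤ 2·1.
Differentiate: ansatz ord ≤ ord L₀ ⇒ L.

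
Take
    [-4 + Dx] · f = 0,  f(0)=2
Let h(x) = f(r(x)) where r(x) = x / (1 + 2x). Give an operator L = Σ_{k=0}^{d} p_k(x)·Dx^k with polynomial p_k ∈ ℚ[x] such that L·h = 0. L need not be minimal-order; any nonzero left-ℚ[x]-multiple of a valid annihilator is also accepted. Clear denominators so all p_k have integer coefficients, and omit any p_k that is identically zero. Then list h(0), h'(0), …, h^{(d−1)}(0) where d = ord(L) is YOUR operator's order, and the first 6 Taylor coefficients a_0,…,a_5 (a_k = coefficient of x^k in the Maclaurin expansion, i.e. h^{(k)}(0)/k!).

f: a_k = 2, 8, 16, 64/3, 64/3, 256/15, …
L₀ from L_f via x↦r, Dx↦r'^{-1}Dx.
L = -4 + (1 + 4·x + 4·x^2)·Dx  (order 1).
h: a_k = 2, 8, 0, -32/3, 64/3, -128/5, …
ICs: h(0) = 2.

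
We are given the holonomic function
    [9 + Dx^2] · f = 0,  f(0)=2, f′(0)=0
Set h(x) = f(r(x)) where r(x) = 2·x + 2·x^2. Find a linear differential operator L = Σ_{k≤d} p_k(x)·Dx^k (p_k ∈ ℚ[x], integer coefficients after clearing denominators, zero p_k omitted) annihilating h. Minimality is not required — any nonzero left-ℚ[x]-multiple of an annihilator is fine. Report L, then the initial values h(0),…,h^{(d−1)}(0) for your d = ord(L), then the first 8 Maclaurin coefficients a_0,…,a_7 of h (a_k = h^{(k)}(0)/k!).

f: a_k = 2, 0, -9, 0, 27/4, 0, -81/40, 0, …
Substitute x→r, Dx→(1/r')Dx; clear ⇒ L₀.
L = (36 + 216·x + 432·x^2 + 288·x^3) - 2·Dx + (1 + 2·x)·Dx^2  (order 2).
h: a_k = 2, 0, -36, -72, 72, 432, 2592/5, -1728/5, …
ICs: h(0) = 2, h′(0) = 0.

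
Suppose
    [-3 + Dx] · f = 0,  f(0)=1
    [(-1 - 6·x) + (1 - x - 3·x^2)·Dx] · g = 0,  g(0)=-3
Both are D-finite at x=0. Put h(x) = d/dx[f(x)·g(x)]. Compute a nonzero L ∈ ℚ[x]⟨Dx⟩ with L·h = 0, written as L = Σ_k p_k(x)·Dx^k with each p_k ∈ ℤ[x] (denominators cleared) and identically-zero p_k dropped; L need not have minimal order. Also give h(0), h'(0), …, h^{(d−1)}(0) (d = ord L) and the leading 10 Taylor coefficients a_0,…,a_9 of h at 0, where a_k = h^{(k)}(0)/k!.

f: a_k = 1, 3, 9/2, 9/2, 27/8, 81/40, 81/80, 243/560, 729/4480, 243/4480, …
g: a_k = -3, -3, -12, -21, -57, -120, -291, -651, -1524, -3477, …
L₀ := L_f ⊗_s L_g (sym. prod.), ord ≤ 1.
Differentiate: ansatz ord ≤ ord L₀ ⇒ L.
L = (23 + 30·x - 45·x^2 - 54·x^3 + 81·x^4) + (-4 + x + 24·x^2 - 27·x^4)·Dx  (order 1).
h: a_k = -12, -69, -252, -1581/2, -4557/2, -252387/40, -169401/10, -24977523/560, -129382299/1120, -189194331/640, …
ICs: h(0) = -12.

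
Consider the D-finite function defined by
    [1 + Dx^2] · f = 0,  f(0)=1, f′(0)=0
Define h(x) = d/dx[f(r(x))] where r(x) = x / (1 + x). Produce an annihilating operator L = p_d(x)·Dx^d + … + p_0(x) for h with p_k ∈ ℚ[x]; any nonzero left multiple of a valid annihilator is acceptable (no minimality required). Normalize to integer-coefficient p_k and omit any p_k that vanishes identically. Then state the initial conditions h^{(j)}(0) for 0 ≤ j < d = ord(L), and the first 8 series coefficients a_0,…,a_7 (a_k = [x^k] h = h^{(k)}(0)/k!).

f: a_k = 1, 0, -1/2, 0, 1/24, 0, -1/720, 0, …
h₀=f(r): pull back L_f along r ⇒ L₀.
h=h₀': d/dx-closure on L₀ ⇒ L.
L = (7 + 12·x + 6·x^2) + (6 + 18·x + 18·x^2 + 6·x^3)·Dx + (1 + 4·x + 6·x^2 + 4·x^3 + x^4)·Dx^2  (order 2).
h: a_k = 0, -1, 3, -35/6, 55/6, -1501/120, 609/40, -16699/1008, …
ICs: h(0) = 0, h′(0) = -1.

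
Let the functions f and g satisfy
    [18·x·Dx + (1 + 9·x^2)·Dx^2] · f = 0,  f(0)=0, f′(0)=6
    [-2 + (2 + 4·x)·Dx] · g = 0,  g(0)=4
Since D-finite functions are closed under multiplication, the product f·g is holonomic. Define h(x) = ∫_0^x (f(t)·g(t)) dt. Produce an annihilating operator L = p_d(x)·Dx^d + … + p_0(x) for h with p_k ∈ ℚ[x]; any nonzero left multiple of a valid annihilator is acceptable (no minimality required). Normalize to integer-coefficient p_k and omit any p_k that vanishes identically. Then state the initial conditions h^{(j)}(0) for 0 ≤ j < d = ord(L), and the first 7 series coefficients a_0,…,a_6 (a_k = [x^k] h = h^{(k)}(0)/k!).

L = (3 - 18·x - 9·x^2)·Dx + (-2 + 14·x + 54·x^2 + 36·x^3)·Dx^2 + (1 + 4·x + 13·x^2 + 36·x^3 + 36·x^4)·Dx^3  (order 3).
h: a_k = 0, 0, 12, 8, -21, -12, 683/10, …
ICs: h(0) = 0, h′(0) = 0, h′′(0) = 24.

f: a_k = 0, 6, 0, -18, 0, 486/5, 0, …
g: a_k = 4, 4, -2, 2, -5/2, 7/2, -21/4, …
Sym-product of L_f,L_g gives L₀ (≤ ord 2).
∫: right-multiply L₀ by Dx.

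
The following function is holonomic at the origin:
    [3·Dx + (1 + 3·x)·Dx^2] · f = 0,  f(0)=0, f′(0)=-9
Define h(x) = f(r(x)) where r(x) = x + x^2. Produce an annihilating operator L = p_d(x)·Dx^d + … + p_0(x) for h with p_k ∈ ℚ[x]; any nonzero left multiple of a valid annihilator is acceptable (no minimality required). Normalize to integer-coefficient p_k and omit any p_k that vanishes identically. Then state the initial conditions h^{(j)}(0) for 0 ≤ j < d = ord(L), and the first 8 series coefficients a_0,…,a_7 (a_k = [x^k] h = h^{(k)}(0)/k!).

L = (1 + 6·x + 6·x^2)·Dx + (1 + 5·x + 9·x^2 + 6·x^3)·Dx^2  (order 2).
h: a_k = 0, -9, 9/2, 0, -27/4, 81/5, -27, 243/7, …
ICs: h(0) = 0, h′(0) = -9.

f: a_k = 0, -9, 27/2, -27, 243/4, -729/5, 729/2, -6561/7, …
Substitute x→r, Dx→(1/r')Dx; clear ⇒ L₀.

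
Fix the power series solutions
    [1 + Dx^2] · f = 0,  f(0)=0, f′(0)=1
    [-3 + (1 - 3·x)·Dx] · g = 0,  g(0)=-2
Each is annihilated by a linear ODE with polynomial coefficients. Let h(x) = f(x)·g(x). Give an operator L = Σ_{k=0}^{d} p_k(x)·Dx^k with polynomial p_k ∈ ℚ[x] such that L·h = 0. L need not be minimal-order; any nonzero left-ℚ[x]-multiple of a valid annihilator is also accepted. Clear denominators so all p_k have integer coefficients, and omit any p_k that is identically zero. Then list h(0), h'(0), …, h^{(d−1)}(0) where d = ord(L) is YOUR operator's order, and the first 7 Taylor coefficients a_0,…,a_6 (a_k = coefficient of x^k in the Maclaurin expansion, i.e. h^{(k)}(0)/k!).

f: a_k = 0, 1, 0, -1/6, 0, 1/120, 0, …
g: a_k = -2, -6, -18, -54, -162, -486, -1458, …
Product ⇒ symmetric product L₀, ord ≤ 2.
L = (-1 + 3·x) + 6·Dx + (-1 + 3·x)·Dx^2  (order 2).
h: a_k = 0, -2, -6, -53/3, -53, -9541/60, -9541/20, …
ICs: h(0) = 0, h′(0) = -2.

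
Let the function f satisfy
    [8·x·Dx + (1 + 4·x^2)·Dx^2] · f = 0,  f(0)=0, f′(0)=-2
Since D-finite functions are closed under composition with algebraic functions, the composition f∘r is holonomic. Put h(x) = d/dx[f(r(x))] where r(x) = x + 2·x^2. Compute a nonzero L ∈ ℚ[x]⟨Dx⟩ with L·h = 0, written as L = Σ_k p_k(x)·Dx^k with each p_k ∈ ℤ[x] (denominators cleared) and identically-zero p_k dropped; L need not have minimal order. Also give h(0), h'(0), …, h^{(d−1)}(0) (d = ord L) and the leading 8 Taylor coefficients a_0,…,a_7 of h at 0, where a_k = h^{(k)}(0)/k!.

L = (-4 + 8·x + 64·x^2 + 192·x^3 + 192·x^4) + (1 + 4·x + 4·x^2 + 32·x^3 + 80·x^4 + 64·x^5)·Dx  (order 1).
h: a_k = -2, -8, 8, 64, 128, -256, -1664, -2048, …
ICs: h(0) = -2.

f: a_k = 0, -2, 0, 8/3, 0, -32/5, 0, 128/7, …
f∘r: x↦r, Dx↦Dx/r' in L_f ⇒ L₀.
Differentiate: ansatz ord ≤ ord L₀ ⇒ L.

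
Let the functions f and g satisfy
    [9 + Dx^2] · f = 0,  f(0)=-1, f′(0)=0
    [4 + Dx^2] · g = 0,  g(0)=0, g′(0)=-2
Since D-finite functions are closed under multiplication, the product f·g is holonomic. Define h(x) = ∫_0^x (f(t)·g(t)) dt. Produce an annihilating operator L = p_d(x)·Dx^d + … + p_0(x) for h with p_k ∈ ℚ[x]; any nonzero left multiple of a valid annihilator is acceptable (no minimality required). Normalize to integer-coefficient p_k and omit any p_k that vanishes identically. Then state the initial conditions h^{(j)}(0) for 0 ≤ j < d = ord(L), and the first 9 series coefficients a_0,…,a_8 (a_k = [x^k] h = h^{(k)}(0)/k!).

L = 25·Dx + 26·Dx^3 + Dx^5  (order 5).
h: a_k = 0, 0, 1, 0, -31/12, 0, 781/360, 0, -19531/20160, …
ICs: h(0) = 0, h′(0) = 0, h′′(0) = 2, h′′′(0) = 0, h′′′′(0) = -62.

f: a_k = -1, 0, 9/2, 0, -27/8, 0, 81/80, 0, -729/4480, …
g: a_k = 0, -2, 0, 4/3, 0, -4/15, 0, 8/315, 0, …
f·g: L₀ = L_f ⊗_s L_g, ord ≤ 2·2.
h=∫₀ˣh₀: take L = L₀·Dx.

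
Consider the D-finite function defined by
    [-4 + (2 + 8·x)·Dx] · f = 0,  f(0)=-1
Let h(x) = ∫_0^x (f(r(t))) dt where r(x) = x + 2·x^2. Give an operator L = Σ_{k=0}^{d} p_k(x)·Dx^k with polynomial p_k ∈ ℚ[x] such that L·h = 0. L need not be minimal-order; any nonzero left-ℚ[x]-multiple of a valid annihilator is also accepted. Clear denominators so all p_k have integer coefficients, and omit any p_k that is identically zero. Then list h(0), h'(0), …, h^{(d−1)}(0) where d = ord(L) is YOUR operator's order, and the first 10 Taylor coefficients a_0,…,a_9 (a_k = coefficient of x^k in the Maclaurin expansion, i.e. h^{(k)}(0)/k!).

f: a_k = -1, -2, 2, -4, 10, -28, 84, -264, 858, -2860, …
L₀ from L_f via x↦r, Dx↦r'^{-1}Dx.
h=∫₀ˣh₀: take L = L₀·Dx.
L = (-2 - 8·x)·Dx + (1 + 4·x + 8·x^2)·Dx^2  (order 2).
h: a_k = 0, -1, -1, -2/3, 1, -6/5, 2/3, 12/7, -7, 122/9, …
ICs: h(0) = 0, h′(0) = -1.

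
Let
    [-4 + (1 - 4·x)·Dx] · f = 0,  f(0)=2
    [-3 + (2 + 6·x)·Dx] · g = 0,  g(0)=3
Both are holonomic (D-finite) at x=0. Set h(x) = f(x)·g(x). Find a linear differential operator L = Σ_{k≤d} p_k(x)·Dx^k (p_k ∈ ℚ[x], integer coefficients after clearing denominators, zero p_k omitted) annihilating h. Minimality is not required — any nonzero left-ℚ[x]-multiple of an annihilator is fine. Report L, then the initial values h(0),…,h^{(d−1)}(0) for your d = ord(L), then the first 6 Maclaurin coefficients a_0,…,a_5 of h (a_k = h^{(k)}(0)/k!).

f: a_k = 2, 8, 32, 128, 512, 2048, …
g: a_k = 3, 9/2, -27/8, 81/16, -1215/128, 5103/256, …
f·g: L₀ = L_f ⊗_s L_g, ord ≤ 1·1.
L = (11 + 12·x) + (-2 + 2·x + 24·x^2)·Dx  (order 1).
h: a_k = 6, 33, 501/4, 4089/8, 129633/64, 1042167/128, …
ICs: h(0) = 6.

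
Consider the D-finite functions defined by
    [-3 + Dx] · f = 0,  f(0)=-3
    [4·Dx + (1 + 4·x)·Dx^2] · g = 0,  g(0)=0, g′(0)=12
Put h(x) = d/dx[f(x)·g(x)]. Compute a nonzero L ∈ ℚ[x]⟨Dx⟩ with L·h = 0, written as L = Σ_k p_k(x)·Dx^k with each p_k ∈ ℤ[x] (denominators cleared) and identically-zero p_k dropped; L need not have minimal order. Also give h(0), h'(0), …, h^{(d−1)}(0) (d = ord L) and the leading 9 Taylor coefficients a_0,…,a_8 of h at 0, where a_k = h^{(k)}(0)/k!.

L = (51 - 72·x + 432·x^2) + (-14 - 288·x^2)·Dx + (-1 + 8·x + 48·x^2)·Dx^2  (order 2).
h: a_k = -36, -72, -414, 648, -7767/2, 15075, -1242387/20, 1259946/5, -228470373/224, …
ICs: h(0) = -36, h′(0) = -72.

f: a_k = -3, -9, -27/2, -27/2, -81/8, -243/40, -243/80, -729/560, -2187/4480, …
g: a_k = 0, 12, -24, 64, -192, 3072/5, -2048, 49152/7, -24576, …
Product ⇒ symmetric product L₀, ord ≤ 2.
h=h₀': d/dx-closure on L₀ ⇒ L.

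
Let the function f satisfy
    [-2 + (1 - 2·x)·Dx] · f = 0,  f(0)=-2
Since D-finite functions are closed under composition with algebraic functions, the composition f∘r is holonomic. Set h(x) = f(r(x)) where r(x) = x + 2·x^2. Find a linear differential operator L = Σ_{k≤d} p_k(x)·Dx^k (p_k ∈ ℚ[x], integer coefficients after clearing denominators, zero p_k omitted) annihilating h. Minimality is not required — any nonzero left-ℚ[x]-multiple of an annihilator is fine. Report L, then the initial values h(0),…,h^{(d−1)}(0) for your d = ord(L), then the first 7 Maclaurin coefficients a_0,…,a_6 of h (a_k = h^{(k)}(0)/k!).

L = (2 + 8·x) + (-1 + 2·x + 4·x^2)·Dx  (order 1).
h: a_k = -2, -4, -16, -48, -160, -512, -1664, …
ICs: h(0) = -2.

f: a_k = -2, -4, -8, -16, -32, -64, -128, …
Change of var in L_f (x↦r) gives L₀.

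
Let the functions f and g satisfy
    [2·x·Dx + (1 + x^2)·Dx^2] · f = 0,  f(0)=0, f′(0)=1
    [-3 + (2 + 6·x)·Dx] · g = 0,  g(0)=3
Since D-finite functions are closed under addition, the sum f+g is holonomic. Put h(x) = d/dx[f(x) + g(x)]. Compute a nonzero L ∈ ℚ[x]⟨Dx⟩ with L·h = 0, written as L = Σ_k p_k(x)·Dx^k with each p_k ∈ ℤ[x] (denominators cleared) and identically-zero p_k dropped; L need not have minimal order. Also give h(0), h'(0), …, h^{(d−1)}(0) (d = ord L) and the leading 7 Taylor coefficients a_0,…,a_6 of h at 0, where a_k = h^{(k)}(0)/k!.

f: a_k = 0, 1, 0, -1/3, 0, 1/5, 0, …
g: a_k = 3, 9/2, -27/8, 81/16, -1215/128, 5103/256, -45927/1024, …
h₀=f+g: left-lcm gives L₀, ord ≤ 3.
h₀' ⇒ L via d/dx closure of L₀.
L = (-12 - 90·x + 36·x^2 + 54·x^3) + (-35 - 48·x - 102·x^2 + 144·x^3 + 189·x^4)·Dx + (-6 - 10·x + 36·x^2 + 44·x^3 + 42·x^4 + 54·x^5)·Dx^2  (order 2).
h: a_k = 11/2, -27/4, 227/16, -1215/32, 25771/256, -137781/512, 1513543/2048, …
ICs: h(0) = 11/2, h′(0) = -27/4.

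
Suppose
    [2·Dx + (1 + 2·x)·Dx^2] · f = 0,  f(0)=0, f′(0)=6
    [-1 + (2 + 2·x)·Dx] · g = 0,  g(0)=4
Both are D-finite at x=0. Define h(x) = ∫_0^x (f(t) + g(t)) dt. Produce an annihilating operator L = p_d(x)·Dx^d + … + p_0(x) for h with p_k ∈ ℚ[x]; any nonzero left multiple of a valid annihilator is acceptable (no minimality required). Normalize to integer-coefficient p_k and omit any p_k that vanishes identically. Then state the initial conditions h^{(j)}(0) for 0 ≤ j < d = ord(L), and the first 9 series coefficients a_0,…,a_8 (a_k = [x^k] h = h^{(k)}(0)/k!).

f: a_k = 0, 6, -6, 8, -12, 96/5, -32, 384/7, -96, …
g: a_k = 4, 2, -1/2, 1/4, -5/32, 7/64, -21/256, 33/512, -429/8192, …
h₀=f+g: left-lcm gives L₀, ord ≤ 3.
Integrate: L := L₀·Dx.
L = (10 + 4·x)·Dx^2 + (29 + 52·x + 20·x^2)·Dx^3 + (6 + 22·x + 24·x^2 + 8·x^3)·Dx^4  (order 4).
h: a_k = 0, 4, 4, -13/6, 33/16, -389/160, 6179/1920, -8213/1792, 196839/28672, …
ICs: h(0) = 0, h′(0) = 4, h′′(0) = 8, h′′′(0) = -13.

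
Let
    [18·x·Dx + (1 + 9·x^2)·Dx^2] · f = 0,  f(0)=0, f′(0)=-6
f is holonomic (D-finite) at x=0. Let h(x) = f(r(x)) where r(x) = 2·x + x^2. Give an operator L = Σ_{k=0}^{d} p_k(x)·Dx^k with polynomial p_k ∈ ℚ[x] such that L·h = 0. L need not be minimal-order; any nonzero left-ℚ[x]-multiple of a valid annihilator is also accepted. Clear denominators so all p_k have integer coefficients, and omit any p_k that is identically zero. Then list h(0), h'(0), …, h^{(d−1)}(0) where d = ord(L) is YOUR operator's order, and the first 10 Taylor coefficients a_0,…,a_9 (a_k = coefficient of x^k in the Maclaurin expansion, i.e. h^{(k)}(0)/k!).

L = (-1 + 72·x + 144·x^2 + 108·x^3 + 27·x^4)·Dx + (1 + x + 36·x^2 + 72·x^3 + 45·x^4 + 9·x^5)·Dx^2  (order 2).
h: a_k = 0, -12, -6, 144, 216, -15012/5, -7758, 505440/7, 276048, -1820556, …
ICs: h(0) = 0, h′(0) = -12.

f: a_k = 0, -6, 0, 18, 0, -486/5, 0, 4374/7, 0, -4374, …
Change of var in L_f (x↦r) gives L₀.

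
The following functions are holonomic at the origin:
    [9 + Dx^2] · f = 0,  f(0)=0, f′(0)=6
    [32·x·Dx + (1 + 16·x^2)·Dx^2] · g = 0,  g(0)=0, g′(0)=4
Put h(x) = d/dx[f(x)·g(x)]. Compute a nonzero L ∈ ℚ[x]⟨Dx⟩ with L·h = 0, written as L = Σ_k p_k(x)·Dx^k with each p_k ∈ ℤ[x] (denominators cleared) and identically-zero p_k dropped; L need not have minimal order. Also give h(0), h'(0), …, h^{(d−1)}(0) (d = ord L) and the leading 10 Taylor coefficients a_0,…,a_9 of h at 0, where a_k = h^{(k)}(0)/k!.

f: a_k = 0, 6, 0, -9, 0, 81/20, 0, -243/280, 0, 243/2240, …
g: a_k = 0, 4, 0, -64/3, 0, 1024/5, 0, -16384/7, 0, 262144/9, …
f·g: L₀ = L_f ⊗_s L_g, ord ≤ 2·2.
Derive L from L₀ (diff closure).
L = (2922993 + 113986656·x^2 + 3239661312·x^4 + 5952061440·x^6 + 4156489728·x^8 - 7644119040·x^10 + 110075314176·x^12) + (1760832·x + 128480256·x^3 + 1888911360·x^5 + 5308416000·x^7 + 15288238080·x^9 + 48922361856·x^11)·Dx + (341202 + 13887168·x^2 + 389230080·x^4 + 940474368·x^6 + 1603141632·x^8 + 3737124864·x^10 + 24461180928·x^12)·Dx^2 + (195648·x + 14275584·x^3 + 209879040·x^5 + 589824000·x^7 + 1698693120·x^9 + 5435817984·x^11)·Dx^3 + (1825 + 135776·x^2 + 3251968·x^4 + 31014912·x^6 + 126812160·x^8 + 509607936·x^10 + 1358954496·x^12)·Dx^4  (order 4).
h: a_k = 0, 48, 0, -656, 0, 8622, 0, -127812, 0, 1652080061/840, …
ICs: h(0) = 0, h′(0) = 48, h′′(0) = 0, h′′′(0) = -3936.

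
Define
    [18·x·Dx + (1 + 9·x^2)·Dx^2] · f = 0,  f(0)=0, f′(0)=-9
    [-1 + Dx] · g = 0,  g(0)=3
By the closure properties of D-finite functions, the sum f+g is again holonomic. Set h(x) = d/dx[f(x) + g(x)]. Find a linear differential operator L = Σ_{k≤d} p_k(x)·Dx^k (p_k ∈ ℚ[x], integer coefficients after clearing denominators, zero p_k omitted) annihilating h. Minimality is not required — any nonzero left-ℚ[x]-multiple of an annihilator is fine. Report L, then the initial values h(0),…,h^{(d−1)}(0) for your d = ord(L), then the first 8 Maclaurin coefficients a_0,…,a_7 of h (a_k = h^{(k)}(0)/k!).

f: a_k = 0, -9, 0, 27, 0, -729/5, 0, 6561/7, …
g: a_k = 3, 3, 3/2, 1/2, 1/8, 1/40, 1/240, 1/1680, …
Sum ⇒ L₀ = lclm(L_f,L_g) in ℚ(x)⟨Dx⟩.
h=h₀': d/dx-closure on L₀ ⇒ L.
L = (18 - 18·x - 486·x^2 - 162·x^3) + (-19 + 468·x^2 - 81·x^4)·Dx + (1 + 18·x + 18·x^2 + 162·x^3 + 81·x^4)·Dx^2  (order 2).
h: a_k = -6, 3, 165/2, 1/2, -5831/8, 1/40, 1574641/240, 1/1680, …
ICs: h(0) = -6, h′(0) = 3.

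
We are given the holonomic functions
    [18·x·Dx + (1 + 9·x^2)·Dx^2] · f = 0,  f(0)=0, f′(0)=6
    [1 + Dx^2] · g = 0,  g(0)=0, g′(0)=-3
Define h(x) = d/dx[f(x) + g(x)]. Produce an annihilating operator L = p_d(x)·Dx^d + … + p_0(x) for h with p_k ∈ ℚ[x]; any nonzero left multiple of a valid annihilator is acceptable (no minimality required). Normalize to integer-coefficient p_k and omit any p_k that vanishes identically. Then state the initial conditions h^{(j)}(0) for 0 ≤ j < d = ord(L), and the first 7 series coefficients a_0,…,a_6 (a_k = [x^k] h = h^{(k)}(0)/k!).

f: a_k = 0, 6, 0, -18, 0, 486/5, 0, …
g: a_k = 0, -3, 0, 1/2, 0, -1/40, 0, …
h₀=f+g: left-lcm gives L₀, ord ≤ 4.
h₀' ⇒ L via d/dx closure of L₀.
L = (-1926·x + 17820·x^3 + 1458·x^5) + (-17 + 351·x^2 + 4617·x^4 + 729·x^6)·Dx + (-1926·x + 17820·x^3 + 1458·x^5)·Dx^2 + (-17 + 351·x^2 + 4617·x^4 + 729·x^6)·Dx^3  (order 3).
h: a_k = 3, 0, -105/2, 0, 3887/8, 0, -1049759/240, …
ICs: h(0) = 3, h′(0) = 0, h′′(0) = -105.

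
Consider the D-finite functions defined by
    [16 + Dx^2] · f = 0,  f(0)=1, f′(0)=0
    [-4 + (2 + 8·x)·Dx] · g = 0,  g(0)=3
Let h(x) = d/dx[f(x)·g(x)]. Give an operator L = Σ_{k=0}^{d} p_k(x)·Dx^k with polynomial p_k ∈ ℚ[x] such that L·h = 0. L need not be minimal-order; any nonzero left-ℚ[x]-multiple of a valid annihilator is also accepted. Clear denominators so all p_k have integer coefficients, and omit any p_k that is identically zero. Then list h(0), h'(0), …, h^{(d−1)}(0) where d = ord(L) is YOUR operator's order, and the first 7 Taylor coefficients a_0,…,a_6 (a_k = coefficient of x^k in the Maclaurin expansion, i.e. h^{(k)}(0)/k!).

L = (212 + 2304·x + 8704·x^2 + 16384·x^3 + 16384·x^4) + (-4 - 144·x - 768·x^2 - 1024·x^3)·Dx + (7 + 88·x + 432·x^2 + 1024·x^3 + 1024·x^4)·Dx^2  (order 2).
h: a_k = 6, -60, -108, 200, 260, -2792/5, 22456/15, …
ICs: h(0) = 6, h′(0) = -60.

f: a_k = 1, 0, -8, 0, 32/3, 0, -256/45, …
g: a_k = 3, 6, -6, 12, -30, 84, -252, …
Sym-product of L_f,L_g gives L₀ (≤ ord 2).
Derive L from L₀ (diff closure).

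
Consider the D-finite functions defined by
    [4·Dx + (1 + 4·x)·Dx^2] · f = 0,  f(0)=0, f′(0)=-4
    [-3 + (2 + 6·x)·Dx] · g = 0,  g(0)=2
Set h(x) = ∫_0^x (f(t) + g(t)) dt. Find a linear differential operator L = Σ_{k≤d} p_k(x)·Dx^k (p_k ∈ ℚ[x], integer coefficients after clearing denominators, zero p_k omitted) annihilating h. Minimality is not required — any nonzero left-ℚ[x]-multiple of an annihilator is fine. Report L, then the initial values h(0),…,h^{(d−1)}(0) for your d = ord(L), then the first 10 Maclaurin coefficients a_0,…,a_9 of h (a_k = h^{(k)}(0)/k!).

f: a_k = 0, -4, 8, -64/3, 64, -1024/5, 2048/3, -16384/7, 8192, -262144/9, …
g: a_k = 2, 3, -9/4, 27/8, -405/64, 1701/128, -15309/512, 72171/1024, -2814669/16384, 14073345/32768, …
f+g: L₀ = lclm(L_f,L_g), ord ≤ 2+1.
Integrate: L := L₀·Dx.
L = (84 + 144·x)·Dx^2 + (101 + 552·x + 720·x^2)·Dx^3 + (10 + 94·x + 288·x^2 + 288·x^3)·Dx^4  (order 4).
h: a_k = 0, 2, -1/2, 23/12, -431/96, 3691/320, -122567/3840, 1002649/10752, -16272019/57344, 131403059/147456, …
ICs: h(0) = 0, h′(0) = 2, h′′(0) = -1, h′′′(0) = 23/2.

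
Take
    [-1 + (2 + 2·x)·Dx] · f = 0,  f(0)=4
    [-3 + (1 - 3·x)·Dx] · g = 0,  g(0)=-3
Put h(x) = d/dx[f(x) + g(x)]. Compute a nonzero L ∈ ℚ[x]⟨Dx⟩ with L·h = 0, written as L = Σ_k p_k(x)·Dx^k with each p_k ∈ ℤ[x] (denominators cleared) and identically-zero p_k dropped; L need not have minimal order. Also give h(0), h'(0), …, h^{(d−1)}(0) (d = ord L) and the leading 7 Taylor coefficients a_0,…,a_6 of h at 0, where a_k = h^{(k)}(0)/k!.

f: a_k = 4, 2, -1/2, 1/4, -5/32, 7/64, -21/256, …
g: a_k = -3, -9, -27, -81, -243, -729, -2187, …
Weyl lclm of L_f,L_g ⇒ L₀ (ord ≤ 2).
h=h₀': d/dx-closure on L₀ ⇒ L.
L = (-126 - 54·x) + (-213 - 450·x - 189·x^2)·Dx + (26 - 34·x - 114·x^2 - 54·x^3)·Dx^2  (order 2).
h: a_k = -7, -55, -969/4, -7781/8, -233245/64, -1679679/128, -23514393/512, …
ICs: h(0) = -7, h′(0) = -55.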